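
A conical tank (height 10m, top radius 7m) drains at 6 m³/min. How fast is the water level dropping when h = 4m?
75/(98π) ≈ 0.2436 m/min

r/h = 7/10, so r = (7/10)h
V = (1/3)πr²h = (1/3)π((7/10)h)²h = (49/300)πh³
dV/dh = (49/100)πh²
dh/dt = (dV/dt)/(dV/dh) = -6/((49/100)π·4²) = -75/(98π) m/min
The level is dropping at 75/(98π) ≈ 0.2436 m/min.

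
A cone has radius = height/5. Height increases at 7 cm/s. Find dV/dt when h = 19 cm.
2527π/25 cm³/s

V = (1/3)π(h/5)²h = πh³/75
dV/dt = πh²/25 · 7
At h = 19: dV/dt = 2527π/25 cm³/s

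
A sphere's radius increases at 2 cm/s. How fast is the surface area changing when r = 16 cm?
256π cm²/s

S = 4πr²
dS/dt = dS/dr · dr/dt = 8πr · 2
At r = 16: dS/dt = 256π cm²/s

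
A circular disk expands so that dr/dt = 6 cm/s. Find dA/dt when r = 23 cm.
276π cm²/s

A = πr²
dA/dt = 2πr · dr/dt = 2π(23)(6) = 276π cm²/s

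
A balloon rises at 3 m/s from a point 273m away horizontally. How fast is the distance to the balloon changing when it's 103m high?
309√85138/85138 ≈ 1.059 m/s

z² = 273² + y²
z = √(273² + 103²) = √85138
dz/dt = y/z · dy/dt = 103/√85138 · 3 = 309√85138/85138 ≈ 1.059 m/s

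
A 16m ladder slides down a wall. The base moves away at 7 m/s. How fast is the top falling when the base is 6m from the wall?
21√55/55 ≈ 2.832 m/s

x² + y² = 16²
2x·dx/dt + 2y·dy/dt = 0
dy/dt = -x/y · dx/dt = -6/(2√55) · 7 = -21√55/55 m/s
The top is descending at 21√55/55 ≈ 2.832 m/s.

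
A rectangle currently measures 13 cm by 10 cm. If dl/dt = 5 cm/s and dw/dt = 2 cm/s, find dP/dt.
14 cm/s

P = 2(l + w)
dP/dt = 2(dl/dt + dw/dt) = 2(5 + 2) = 14 cm/s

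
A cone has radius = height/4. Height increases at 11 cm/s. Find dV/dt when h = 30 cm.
2475π/4 cm³/s

V = (1/3)π(h/4)²h = πh³/48
dV/dt = πh²/16 · 11
At h = 30: dV/dt = 2475π/4 cm³/s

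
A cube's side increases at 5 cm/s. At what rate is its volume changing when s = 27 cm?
10935 cm³/s

V = s³
dV/dt = 3s² · ds/dt = 3·27²·5 = 10935 cm³/s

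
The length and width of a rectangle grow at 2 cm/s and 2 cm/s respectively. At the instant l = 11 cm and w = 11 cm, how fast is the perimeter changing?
8 cm/s

P = 2(l + w)
dP/dt = 2(dl/dt + dw/dt) = 2(2 + 2) = 8 cm/s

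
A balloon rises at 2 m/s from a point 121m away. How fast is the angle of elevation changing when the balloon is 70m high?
0.012384 rad/s

tan(θ) = y/121
sec²(θ) · dθ/dt = (1/121) · dy/dt
dθ/dt = cos²(θ)/121 · 2 = 121/(121² + 70²) · 2
dθ/dt = 0.012384 rad/s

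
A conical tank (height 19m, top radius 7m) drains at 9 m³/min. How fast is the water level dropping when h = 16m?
3249/(12544π) ≈ 0.08244 m/min

r/h = 7/19, so r = (7/19)h
V = (1/3)πr²h = (1/3)π((7/19)h)²h = (49/1083)πh³
dV/dh = (49/361)πh²
dh/dt = (dV/dt)/(dV/dh) = -9/((49/361)π·16²) = -3249/(12544π) m/min
The level is dropping at 3249/(12544π) ≈ 0.08244 m/min.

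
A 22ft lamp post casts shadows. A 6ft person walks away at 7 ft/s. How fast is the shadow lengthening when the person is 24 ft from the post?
21/8 ft/s

By similar triangles: 22/(x+s) = 6/s
Solving: s = 6x/16
ds/dt = 6/16 · dx/dt = 3/8 · 7 = 21/8 ft/s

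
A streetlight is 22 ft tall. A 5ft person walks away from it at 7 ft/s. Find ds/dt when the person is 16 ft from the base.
35/17 ft/s

By similar triangles: 22/(x+s) = 5/s
Solving: s = 5x/17
ds/dt = 5/17 · dx/dt = 5/17 · 7 = 35/17 ft/s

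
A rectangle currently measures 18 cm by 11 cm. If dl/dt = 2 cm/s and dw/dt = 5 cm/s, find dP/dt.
14 cm/s

P = 2(l + w)
dP/dt = 2(dl/dt + dw/dt) = 2(2 + 5) = 14 cm/s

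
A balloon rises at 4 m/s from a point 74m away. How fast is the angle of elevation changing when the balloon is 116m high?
0.015635 rad/s

tan(θ) = y/74
sec²(θ) · dθ/dt = (1/74) · dy/dt
dθ/dt = cos²(θ)/74 · 4 = 74/(74² + 116²) · 4
dθ/dt = 0.015635 rad/s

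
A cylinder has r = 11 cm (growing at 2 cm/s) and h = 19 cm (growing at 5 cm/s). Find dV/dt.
1441π cm³/s

V = πr²h
dV/dt = 2πrh·dr/dt + πr²·dh/dt
= 2π(11)(19)(2) + π(11)²(5)
= 1441π cm³/s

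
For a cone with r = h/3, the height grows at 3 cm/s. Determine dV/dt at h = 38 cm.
1444π/3 cm³/s

V = (1/3)π(h/3)²h = πh³/27
dV/dt = πh²/9 · 3
At h = 38: dV/dt = 1444π/3 cm³/s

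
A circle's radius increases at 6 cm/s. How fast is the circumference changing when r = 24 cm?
12π cm/s

C = 2πr
dC/dt = 2π · dr/dt = 2π · 6 = 12π cm/s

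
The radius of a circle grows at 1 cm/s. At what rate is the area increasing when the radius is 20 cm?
40π cm²/s

A = πr²
dA/dt = 2πr · dr/dt = 2π(20)(1) = 40π cm²/s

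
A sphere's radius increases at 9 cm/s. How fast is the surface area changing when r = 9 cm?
648π cm²/s

S = 4πr²
dS/dt = dS/dr · dr/dt = 8πr · 9
At r = 9: dS/dt = 648π cm²/s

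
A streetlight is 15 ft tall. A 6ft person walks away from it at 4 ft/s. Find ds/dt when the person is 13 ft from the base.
8/3 ft/s

By similar triangles: 15/(x+s) = 6/s
Solving: s = 6x/9
ds/dt = 6/9 · dx/dt = 2/3 · 4 = 8/3 ft/s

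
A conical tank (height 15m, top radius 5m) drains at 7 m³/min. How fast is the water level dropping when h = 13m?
63/(169π) ≈ 0.1187 m/min

r/h = 5/15, so r = (1/3)h
V = (1/3)πr²h = (1/3)π((1/3)h)²h = (1/27)πh³
dV/dh = (1/9)πh²
dh/dt = (dV/dt)/(dV/dh) = -7/((1/9)π·13²) = -63/(169π) m/min
The level is dropping at 63/(169π) ≈ 0.1187 m/min.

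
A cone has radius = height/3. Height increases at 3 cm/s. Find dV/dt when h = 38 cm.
1444π/3 cm³/s

V = (1/3)π(h/3)²h = πh³/27
dV/dt = πh²/9 · 3
At h = 38: dV/dt = 1444π/3 cm³/s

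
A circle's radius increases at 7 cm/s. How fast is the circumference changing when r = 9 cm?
14π cm/s

C = 2πr
dC/dt = 2π · dr/dt = 2π · 7 = 14π cm/s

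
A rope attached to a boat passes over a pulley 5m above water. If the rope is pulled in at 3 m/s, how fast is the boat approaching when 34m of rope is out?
34√1131/377 ≈ 3.033 m/s

rope² = x² + 5²
x = √(34² - 5²) = √1131
dx/dt = (rope/x) · d(rope)/dt = (34/√1131) · (-3) = -34√1131/377 m/s
The boat approaches at 34√1131/377 ≈ 3.033 m/s.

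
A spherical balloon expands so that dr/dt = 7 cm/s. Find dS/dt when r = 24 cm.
1344π cm²/s

S = 4πr²
dS/dt = dS/dr · dr/dt = 8πr · 7
At r = 24: dS/dt = 1344π cm²/s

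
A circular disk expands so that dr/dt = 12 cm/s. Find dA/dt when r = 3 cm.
72π cm²/s

A = πr²
dA/dt = 2πr · dr/dt = 2π(3)(12) = 72π cm²/s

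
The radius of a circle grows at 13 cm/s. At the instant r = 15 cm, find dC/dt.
26π cm/s

C = 2πr
dC/dt = 2π · dr/dt = 2π · 13 = 26π cm/s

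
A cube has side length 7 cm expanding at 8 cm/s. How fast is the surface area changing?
672 cm²/s

A = 6s²
dA/dt = 12s · ds/dt = 12·7·8 = 672 cm²/s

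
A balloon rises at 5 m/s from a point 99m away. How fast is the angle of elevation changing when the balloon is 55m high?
0.038593 rad/s

tan(θ) = y/99
sec²(θ) · dθ/dt = (1/99) · dy/dt
dθ/dt = cos²(θ)/99 · 5 = 99/(99² + 55²) · 5
dθ/dt = 0.038593 rad/s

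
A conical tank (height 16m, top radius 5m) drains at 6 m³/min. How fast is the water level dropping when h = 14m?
384/(1225π) ≈ 0.09978 m/min

r/h = 5/16, so r = (5/16)h
V = (1/3)πr²h = (1/3)π((5/16)h)²h = (25/768)πh³
dV/dh = (25/256)πh²
dh/dt = (dV/dt)/(dV/dh) = -6/((25/256)π·14²) = -384/(1225π) m/min
The level is dropping at 384/(1225π) ≈ 0.09978 m/min.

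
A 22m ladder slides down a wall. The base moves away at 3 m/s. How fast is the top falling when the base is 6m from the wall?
9√7/28 ≈ 0.8504 m/s

x² + y² = 22²
2x·dx/dt + 2y·dy/dt = 0
dy/dt = -x/y · dx/dt = -6/(8√7) · 3 = -9√7/28 m/s
The top is descending at 9√7/28 ≈ 0.8504 m/s.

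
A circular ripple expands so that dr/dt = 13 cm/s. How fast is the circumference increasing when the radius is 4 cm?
26π cm/s

C = 2πr
dC/dt = 2π · dr/dt = 2π · 13 = 26π cm/s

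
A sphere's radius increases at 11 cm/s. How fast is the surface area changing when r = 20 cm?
1760π cm²/s

S = 4πr²
dS/dt = dS/dr · dr/dt = 8πr · 11
At r = 20: dS/dt = 1760π cm²/s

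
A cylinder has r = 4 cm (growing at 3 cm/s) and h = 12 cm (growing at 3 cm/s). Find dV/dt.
336π cm³/s

V = πr²h
dV/dt = 2πrh·dr/dt + πr²·dh/dt
= 2π(4)(12)(3) + π(4)²(3)
= 336π cm³/s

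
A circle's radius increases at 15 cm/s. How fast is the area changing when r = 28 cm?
840π cm²/s

A = πr²
dA/dt = 2πr · dr/dt = 2π(28)(15) = 840π cm²/s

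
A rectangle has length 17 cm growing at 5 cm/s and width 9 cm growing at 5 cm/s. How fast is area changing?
130 cm²/s

A = lw
dA/dt = w·dl/dt + l·dw/dt = 9·5 + 17·5 = 130 cm²/s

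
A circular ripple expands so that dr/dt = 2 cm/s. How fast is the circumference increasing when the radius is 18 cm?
4π cm/s

C = 2πr
dC/dt = 2π · dr/dt = 2π · 2 = 4π cm/s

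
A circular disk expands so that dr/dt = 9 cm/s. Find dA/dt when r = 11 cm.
198π cm²/s

A = πr²
dA/dt = 2πr · dr/dt = 2π(11)(9) = 198π cm²/s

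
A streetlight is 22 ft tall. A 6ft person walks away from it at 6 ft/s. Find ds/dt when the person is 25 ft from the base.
9/4 ft/s

By similar triangles: 22/(x+s) = 6/s
Solving: s = 6x/16
ds/dt = 6/16 · dx/dt = 3/8 · 6 = 9/4 ft/s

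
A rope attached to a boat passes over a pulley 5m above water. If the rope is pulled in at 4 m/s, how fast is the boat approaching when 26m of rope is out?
104√651/651 ≈ 4.076 m/s

rope² = x² + 5²
x = √(26² - 5²) = √651
dx/dt = (rope/x) · d(rope)/dt = (26/√651) · (-4) = -104√651/651 m/s
The boat approaches at 104√651/651 ≈ 4.076 m/s.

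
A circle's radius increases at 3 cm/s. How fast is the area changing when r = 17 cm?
102π cm²/s

A = πr²
dA/dt = 2πr · dr/dt = 2π(17)(3) = 102π cm²/s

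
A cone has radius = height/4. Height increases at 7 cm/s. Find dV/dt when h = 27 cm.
5103π/16 cm³/s

V = (1/3)π(h/4)²h = πh³/48
dV/dt = πh²/16 · 7
At h = 27: dV/dt = 5103π/16 cm³/s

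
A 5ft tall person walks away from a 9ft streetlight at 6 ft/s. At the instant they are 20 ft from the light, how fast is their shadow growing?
15/2 ft/s

By similar triangles: 9/(x+s) = 5/s
Solving: s = 5x/4
ds/dt = 5/4 · dx/dt = 5/4 · 6 = 15/2 ft/s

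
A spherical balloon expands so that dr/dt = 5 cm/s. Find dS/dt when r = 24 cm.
960π cm²/s

S = 4πr²
dS/dt = dS/dr · dr/dt = 8πr · 5
At r = 24: dS/dt = 960π cm²/s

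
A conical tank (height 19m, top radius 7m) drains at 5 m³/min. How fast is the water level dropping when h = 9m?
1805/(3969π) ≈ 0.1448 m/min

r/h = 7/19, so r = (7/19)h
V = (1/3)πr²h = (1/3)π((7/19)h)²h = (49/1083)πh³
dV/dh = (49/361)πh²
dh/dt = (dV/dt)/(dV/dh) = -5/((49/361)π·9²) = -1805/(3969π) m/min
The level is dropping at 1805/(3969π) ≈ 0.1448 m/min.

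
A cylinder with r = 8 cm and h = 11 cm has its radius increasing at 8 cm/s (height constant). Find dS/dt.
432π cm²/s

S = 2πrh + 2πr² (lateral + bases)
dS/dt = (2πh + 4πr)·dr/dt = (2π·11 + 4π·8)·8
= 432π cm²/s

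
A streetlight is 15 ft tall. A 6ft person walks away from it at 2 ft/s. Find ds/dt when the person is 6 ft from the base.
4/3 ft/s

By similar triangles: 15/(x+s) = 6/s
Solving: s = 6x/9
ds/dt = 6/9 · dx/dt = 2/3 · 2 = 4/3 ft/s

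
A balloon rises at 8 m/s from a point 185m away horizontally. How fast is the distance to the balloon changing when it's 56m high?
448√37361/37361 ≈ 2.318 m/s

z² = 185² + y²
z = √(185² + 56²) = √37361
dz/dt = y/z · dy/dt = 56/√37361 · 8 = 448√37361/37361 ≈ 2.318 m/s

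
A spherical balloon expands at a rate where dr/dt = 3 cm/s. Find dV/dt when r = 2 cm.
48π cm³/s

V = (4/3)πr³
dV/dt = dV/dr · dr/dt = 4πr² · 3
At r = 2: dV/dt = 48π cm³/s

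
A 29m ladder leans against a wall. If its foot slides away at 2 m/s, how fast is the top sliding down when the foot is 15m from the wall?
15√154/154 ≈ 1.209 m/s

x² + y² = 29²
2x·dx/dt + 2y·dy/dt = 0
dy/dt = -x/y · dx/dt = -15/(2√154) · 2 = -15√154/154 m/s
The top is descending at 15√154/154 ≈ 1.209 m/s.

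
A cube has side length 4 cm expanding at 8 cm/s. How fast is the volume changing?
384 cm³/s

V = s³
dV/dt = 3s² · ds/dt = 3·4²·8 = 384 cm³/s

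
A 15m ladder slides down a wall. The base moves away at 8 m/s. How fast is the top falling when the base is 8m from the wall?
64√161/161 ≈ 5.044 m/s

x² + y² = 15²
2x·dx/dt + 2y·dy/dt = 0
dy/dt = -x/y · dx/dt = -8/√161 · 8 = -64√161/161 m/s
The top is descending at 64√161/161 ≈ 5.044 m/s.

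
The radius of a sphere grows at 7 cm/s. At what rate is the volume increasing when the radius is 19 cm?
10108π cm³/s

V = (4/3)πr³
dV/dt = dV/dr · dr/dt = 4πr² · 7
At r = 19: dV/dt = 10108π cm³/s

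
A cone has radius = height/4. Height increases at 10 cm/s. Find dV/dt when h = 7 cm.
245π/8 cm³/s

V = (1/3)π(h/4)²h = πh³/48
dV/dt = πh²/16 · 10
At h = 7: dV/dt = 245π/8 cm³/s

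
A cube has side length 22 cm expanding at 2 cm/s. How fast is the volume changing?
2904 cm³/s

V = s³
dV/dt = 3s² · ds/dt = 3·22²·2 = 2904 cm³/s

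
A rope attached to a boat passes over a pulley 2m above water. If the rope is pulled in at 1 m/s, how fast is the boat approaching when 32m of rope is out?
16√255/255 ≈ 1.002 m/s

rope² = x² + 2²
x = √(32² - 2²) = 2√255
dx/dt = (rope/x) · d(rope)/dt = (32/(2√255)) · (-1) = -16√255/255 m/s
The boat approaches at 16√255/255 ≈ 1.002 m/s.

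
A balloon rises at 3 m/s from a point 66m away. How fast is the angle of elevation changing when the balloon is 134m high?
0.008874 rad/s

tan(θ) = y/66
sec²(θ) · dθ/dt = (1/66) · dy/dt
dθ/dt = cos²(θ)/66 · 3 = 66/(66² + 134²) · 3
dθ/dt = 0.008874 rad/s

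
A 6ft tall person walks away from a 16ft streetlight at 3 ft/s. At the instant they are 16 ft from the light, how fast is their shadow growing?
9/5 ft/s

By similar triangles: 16/(x+s) = 6/s
Solving: s = 6x/10
ds/dt = 6/10 · dx/dt = 3/5 · 3 = 9/5 ft/s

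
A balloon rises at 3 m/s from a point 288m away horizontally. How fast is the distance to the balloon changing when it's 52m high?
39√5353/5353 ≈ 0.533 m/s

z² = 288² + y²
z = √(288² + 52²) = 4√5353
dz/dt = y/z · dy/dt = 52/(4√5353) · 3 = 39√5353/5353 ≈ 0.533 m/s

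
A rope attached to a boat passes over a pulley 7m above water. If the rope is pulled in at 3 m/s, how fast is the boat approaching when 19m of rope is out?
19√78/52 ≈ 3.227 m/s

rope² = x² + 7²
x = √(19² - 7²) = 2√78
dx/dt = (rope/x) · d(rope)/dt = (19/(2√78)) · (-3) = -19√78/52 m/s
The boat approaches at 19√78/52 ≈ 3.227 m/s.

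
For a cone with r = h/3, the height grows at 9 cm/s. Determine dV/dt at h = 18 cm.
324π cm³/s

V = (1/3)π(h/3)²h = πh³/27
dV/dt = πh²/9 · 9
At h = 18: dV/dt = 324π cm³/s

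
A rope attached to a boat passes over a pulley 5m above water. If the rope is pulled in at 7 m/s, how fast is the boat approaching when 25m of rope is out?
35√6/12 ≈ 7.144 m/s

rope² = x² + 5²
x = √(25² - 5²) = 10√6
dx/dt = (rope/x) · d(rope)/dt = (25/(10√6)) · (-7) = -35√6/12 m/s
The boat approaches at 35√6/12 ≈ 7.144 m/s.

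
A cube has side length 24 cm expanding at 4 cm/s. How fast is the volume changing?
6912 cm³/s

V = s³
dV/dt = 3s² · ds/dt = 3·24²·4 = 6912 cm³/s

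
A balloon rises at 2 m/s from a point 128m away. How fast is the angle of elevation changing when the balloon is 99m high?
0.009777 rad/s

tan(θ) = y/128
sec²(θ) · dθ/dt = (1/128) · dy/dt
dθ/dt = cos²(θ)/128 · 2 = 128/(128² + 99²) · 2
dθ/dt = 0.009777 rad/s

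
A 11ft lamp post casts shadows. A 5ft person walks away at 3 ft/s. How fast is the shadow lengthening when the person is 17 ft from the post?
5/2 ft/s

By similar triangles: 11/(x+s) = 5/s
Solving: s = 5x/6
ds/dt = 5/6 · dx/dt = 5/6 · 3 = 5/2 ft/s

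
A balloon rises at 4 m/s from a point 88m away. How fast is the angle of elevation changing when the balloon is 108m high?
0.018137 rad/s

tan(θ) = y/88
sec²(θ) · dθ/dt = (1/88) · dy/dt
dθ/dt = cos²(θ)/88 · 4 = 88/(88² + 108²) · 4
dθ/dt = 0.018137 rad/s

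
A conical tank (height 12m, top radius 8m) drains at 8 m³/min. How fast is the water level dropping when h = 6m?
1/(2π) ≈ 0.1592 m/min

r/h = 8/12, so r = (2/3)h
V = (1/3)πr²h = (1/3)π((2/3)h)²h = (4/27)πh³
dV/dh = (4/9)πh²
dh/dt = (dV/dt)/(dV/dh) = -8/((4/9)π·6²) = -1/(2π) m/min
The level is dropping at 1/(2π) ≈ 0.1592 m/min.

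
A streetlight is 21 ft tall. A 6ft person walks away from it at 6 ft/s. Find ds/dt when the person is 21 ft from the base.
12/5 ft/s

By similar triangles: 21/(x+s) = 6/s
Solving: s = 6x/15
ds/dt = 6/15 · dx/dt = 2/5 · 6 = 12/5 ft/s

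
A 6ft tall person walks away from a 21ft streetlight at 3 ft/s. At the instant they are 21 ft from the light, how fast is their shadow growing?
6/5 ft/s

By similar triangles: 21/(x+s) = 6/s
Solving: s = 6x/15
ds/dt = 6/15 · dx/dt = 2/5 · 3 = 6/5 ft/s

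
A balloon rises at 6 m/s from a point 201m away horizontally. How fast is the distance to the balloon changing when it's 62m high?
372√44245/44245 ≈ 1.769 m/s

z² = 201² + y²
z = √(201² + 62²) = √44245
dz/dt = y/z · dy/dt = 62/√44245 · 6 = 372√44245/44245 ≈ 1.769 m/s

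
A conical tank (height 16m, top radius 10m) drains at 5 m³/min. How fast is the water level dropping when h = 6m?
16/(45π) ≈ 0.1132 m/min

r/h = 10/16, so r = (5/8)h
V = (1/3)πr²h = (1/3)π((5/8)h)²h = (25/192)πh³
dV/dh = (25/64)πh²
dh/dt = (dV/dt)/(dV/dh) = -5/((25/64)π·6²) = -16/(45π) m/min
The level is dropping at 16/(45π) ≈ 0.1132 m/min.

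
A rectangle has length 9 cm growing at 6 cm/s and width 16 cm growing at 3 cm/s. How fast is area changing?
123 cm²/s

A = lw
dA/dt = w·dl/dt + l·dw/dt = 16·6 + 9·3 = 123 cm²/s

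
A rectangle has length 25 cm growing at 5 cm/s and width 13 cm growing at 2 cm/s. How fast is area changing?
115 cm²/s

A = lw
dA/dt = w·dl/dt + l·dw/dt = 13·5 + 25·2 = 115 cm²/s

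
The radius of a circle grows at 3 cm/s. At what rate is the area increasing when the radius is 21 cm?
126π cm²/s

A = πr²
dA/dt = 2πr · dr/dt = 2π(21)(3) = 126π cm²/s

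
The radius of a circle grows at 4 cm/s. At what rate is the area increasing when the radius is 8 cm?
64π cm²/s

A = πr²
dA/dt = 2πr · dr/dt = 2π(8)(4) = 64π cm²/s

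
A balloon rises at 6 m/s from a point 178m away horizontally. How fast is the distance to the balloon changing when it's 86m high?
129√9770/4885 ≈ 2.61 m/s

z² = 178² + y²
z = √(178² + 86²) = 2√9770
dz/dt = y/z · dy/dt = 86/(2√9770) · 6 = 129√9770/4885 ≈ 2.61 m/s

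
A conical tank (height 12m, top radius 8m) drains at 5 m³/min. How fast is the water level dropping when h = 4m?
45/(64π) ≈ 0.2238 m/min

r/h = 8/12, so r = (2/3)h
V = (1/3)πr²h = (1/3)π((2/3)h)²h = (4/27)πh³
dV/dh = (4/9)πh²
dh/dt = (dV/dt)/(dV/dh) = -5/((4/9)π·4²) = -45/(64π) m/min
The level is dropping at 45/(64π) ≈ 0.2238 m/min.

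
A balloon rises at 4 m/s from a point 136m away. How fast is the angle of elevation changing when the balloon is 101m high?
0.018957 rad/s

tan(θ) = y/136
sec²(θ) · dθ/dt = (1/136) · dy/dt
dθ/dt = cos²(θ)/136 · 4 = 136/(136² + 101²) · 4
dθ/dt = 0.018957 rad/s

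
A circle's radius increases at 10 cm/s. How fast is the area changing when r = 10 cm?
200π cm²/s

A = πr²
dA/dt = 2πr · dr/dt = 2π(10)(10) = 200π cm²/s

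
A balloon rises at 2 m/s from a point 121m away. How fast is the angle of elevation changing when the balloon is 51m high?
0.014035 rad/s

tan(θ) = y/121
sec²(θ) · dθ/dt = (1/121) · dy/dt
dθ/dt = cos²(θ)/121 · 2 = 121/(121² + 51²) · 2
dθ/dt = 0.014035 rad/s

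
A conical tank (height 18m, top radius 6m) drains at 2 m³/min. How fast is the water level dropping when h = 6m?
1/(2π) ≈ 0.1592 m/min

r/h = 6/18, so r = (1/3)h
V = (1/3)πr²h = (1/3)π((1/3)h)²h = (1/27)πh³
dV/dh = (1/9)πh²
dh/dt = (dV/dt)/(dV/dh) = -2/((1/9)π·6²) = -1/(2π) m/min
The level is dropping at 1/(2π) ≈ 0.1592 m/min.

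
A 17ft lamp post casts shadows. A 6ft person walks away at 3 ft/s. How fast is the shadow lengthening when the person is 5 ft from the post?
18/11 ft/s

By similar triangles: 17/(x+s) = 6/s
Solving: s = 6x/11
ds/dt = 6/11 · dx/dt = 6/11 · 3 = 18/11 ft/s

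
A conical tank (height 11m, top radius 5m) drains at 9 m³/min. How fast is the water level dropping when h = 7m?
1089/(1225π) ≈ 0.283 m/min

r/h = 5/11, so r = (5/11)h
V = (1/3)πr²h = (1/3)π((5/11)h)²h = (25/363)πh³
dV/dh = (25/121)πh²
dh/dt = (dV/dt)/(dV/dh) = -9/((25/121)π·7²) = -1089/(1225π) m/min
The level is dropping at 1089/(1225π) ≈ 0.283 m/min.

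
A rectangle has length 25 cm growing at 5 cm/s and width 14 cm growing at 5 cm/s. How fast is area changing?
195 cm²/s

A = lw
dA/dt = w·dl/dt + l·dw/dt = 14·5 + 25·5 = 195 cm²/s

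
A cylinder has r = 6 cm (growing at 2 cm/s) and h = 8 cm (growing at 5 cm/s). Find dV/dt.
372π cm³/s

V = πr²h
dV/dt = 2πrh·dr/dt + πr²·dh/dt
= 2π(6)(8)(2) + π(6)²(5)
= 372π cm³/s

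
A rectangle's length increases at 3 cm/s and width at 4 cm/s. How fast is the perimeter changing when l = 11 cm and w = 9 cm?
14 cm/s

P = 2(l + w)
dP/dt = 2(dl/dt + dw/dt) = 2(3 + 4) = 14 cm/s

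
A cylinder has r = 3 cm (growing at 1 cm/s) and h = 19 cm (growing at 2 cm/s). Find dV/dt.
132π cm³/s

V = πr²h
dV/dt = 2πrh·dr/dt + πr²·dh/dt
= 2π(3)(19)(1) + π(3)²(2)
= 132π cm³/s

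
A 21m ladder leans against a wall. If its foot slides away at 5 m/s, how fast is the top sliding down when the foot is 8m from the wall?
40√377/377 ≈ 2.06 m/s

x² + y² = 21²
2x·dx/dt + 2y·dy/dt = 0
dy/dt = -x/y · dx/dt = -8/√377 · 5 = -40√377/377 m/s
The top is descending at 40√377/377 ≈ 2.06 m/s.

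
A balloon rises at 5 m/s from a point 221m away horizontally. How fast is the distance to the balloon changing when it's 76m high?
380√54617/54617 ≈ 1.626 m/s

z² = 221² + y²
z = √(221² + 76²) = √54617
dz/dt = y/z · dy/dt = 76/√54617 · 5 = 380√54617/54617 ≈ 1.626 m/s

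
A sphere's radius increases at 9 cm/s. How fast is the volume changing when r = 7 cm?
1764π cm³/s

V = (4/3)πr³
dV/dt = dV/dr · dr/dt = 4πr² · 9
At r = 7: dV/dt = 1764π cm³/s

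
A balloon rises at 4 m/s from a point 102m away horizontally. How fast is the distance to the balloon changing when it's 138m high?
46√818/409 ≈ 3.217 m/s

z² = 102² + y²
z = √(102² + 138²) = 6√818
dz/dt = y/z · dy/dt = 138/(6√818) · 4 = 46√818/409 ≈ 3.217 m/s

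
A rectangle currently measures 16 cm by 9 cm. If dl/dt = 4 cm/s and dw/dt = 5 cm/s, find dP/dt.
18 cm/s

P = 2(l + w)
dP/dt = 2(dl/dt + dw/dt) = 2(4 + 5) = 18 cm/s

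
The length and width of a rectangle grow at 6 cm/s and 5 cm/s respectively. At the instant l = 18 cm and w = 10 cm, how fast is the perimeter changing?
22 cm/s

P = 2(l + w)
dP/dt = 2(dl/dt + dw/dt) = 2(6 + 5) = 22 cm/s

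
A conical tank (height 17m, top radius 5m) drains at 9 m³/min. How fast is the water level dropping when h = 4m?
2601/(400π) ≈ 2.07 m/min

r/h = 5/17, so r = (5/17)h
V = (1/3)πr²h = (1/3)π((5/17)h)²h = (25/867)πh³
dV/dh = (25/289)πh²
dh/dt = (dV/dt)/(dV/dh) = -9/((25/289)π·4²) = -2601/(400π) m/min
The level is dropping at 2601/(400π) ≈ 2.07 m/min.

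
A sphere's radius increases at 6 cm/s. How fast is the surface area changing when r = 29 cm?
1392π cm²/s

S = 4πr²
dS/dt = dS/dr · dr/dt = 8πr · 6
At r = 29: dS/dt = 1392π cm²/s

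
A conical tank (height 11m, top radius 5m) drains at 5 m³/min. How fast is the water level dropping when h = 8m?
121/(320π) ≈ 0.1204 m/min

r/h = 5/11, so r = (5/11)h
V = (1/3)πr²h = (1/3)π((5/11)h)²h = (25/363)πh³
dV/dh = (25/121)πh²
dh/dt = (dV/dt)/(dV/dh) = -5/((25/121)π·8²) = -121/(320π) m/min
The level is dropping at 121/(320π) ≈ 0.1204 m/min.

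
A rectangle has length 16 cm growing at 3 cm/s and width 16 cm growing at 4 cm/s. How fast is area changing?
112 cm²/s

A = lw
dA/dt = w·dl/dt + l·dw/dt = 16·3 + 16·4 = 112 cm²/s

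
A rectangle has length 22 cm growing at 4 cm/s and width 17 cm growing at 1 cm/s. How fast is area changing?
90 cm²/s

A = lw
dA/dt = w·dl/dt + l·dw/dt = 17·4 + 22·1 = 90 cm²/s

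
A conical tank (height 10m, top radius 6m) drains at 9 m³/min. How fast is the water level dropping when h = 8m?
25/(64π) ≈ 0.1243 m/min

r/h = 6/10, so r = (3/5)h
V = (1/3)πr²h = (1/3)π((3/5)h)²h = (3/25)πh³
dV/dh = (9/25)πh²
dh/dt = (dV/dt)/(dV/dh) = -9/((9/25)π·8²) = -25/(64π) m/min
The level is dropping at 25/(64π) ≈ 0.1243 m/min.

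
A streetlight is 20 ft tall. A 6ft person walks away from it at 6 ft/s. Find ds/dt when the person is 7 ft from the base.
18/7 ft/s

By similar triangles: 20/(x+s) = 6/s
Solving: s = 6x/14
ds/dt = 6/14 · dx/dt = 3/7 · 6 = 18/7 ft/s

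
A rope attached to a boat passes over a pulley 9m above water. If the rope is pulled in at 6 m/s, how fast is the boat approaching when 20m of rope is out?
120√319/319 ≈ 6.719 m/s

rope² = x² + 9²
x = √(20² - 9²) = √319
dx/dt = (rope/x) · d(rope)/dt = (20/√319) · (-6) = -120√319/319 m/s
The boat approaches at 120√319/319 ≈ 6.719 m/s.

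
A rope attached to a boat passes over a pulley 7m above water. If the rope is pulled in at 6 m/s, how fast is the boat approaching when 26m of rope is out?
52√627/209 ≈ 6.23 m/s

rope² = x² + 7²
x = √(26² - 7²) = √627
dx/dt = (rope/x) · d(rope)/dt = (26/√627) · (-6) = -52√627/209 m/s
The boat approaches at 52√627/209 ≈ 6.23 m/s.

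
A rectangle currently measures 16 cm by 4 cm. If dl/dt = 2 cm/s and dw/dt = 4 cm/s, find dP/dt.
12 cm/s

P = 2(l + w)
dP/dt = 2(dl/dt + dw/dt) = 2(2 + 4) = 12 cm/s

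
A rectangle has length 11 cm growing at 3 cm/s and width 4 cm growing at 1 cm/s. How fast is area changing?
23 cm²/s

A = lw
dA/dt = w·dl/dt + l·dw/dt = 4·3 + 11·1 = 23 cm²/s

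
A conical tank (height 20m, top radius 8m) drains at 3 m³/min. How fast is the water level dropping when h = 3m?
25/(12π) ≈ 0.6631 m/min

r/h = 8/20, so r = (2/5)h
V = (1/3)πr²h = (1/3)π((2/5)h)²h = (4/75)πh³
dV/dh = (4/25)πh²
dh/dt = (dV/dt)/(dV/dh) = -3/((4/25)π·3²) = -25/(12π) m/min
The level is dropping at 25/(12π) ≈ 0.6631 m/min.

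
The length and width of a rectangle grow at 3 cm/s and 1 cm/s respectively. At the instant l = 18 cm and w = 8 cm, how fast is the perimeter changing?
8 cm/s

P = 2(l + w)
dP/dt = 2(dl/dt + dw/dt) = 2(3 + 1) = 8 cm/s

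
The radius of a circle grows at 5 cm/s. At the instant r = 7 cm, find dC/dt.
10π cm/s

C = 2πr
dC/dt = 2π · dr/dt = 2π · 5 = 10π cm/s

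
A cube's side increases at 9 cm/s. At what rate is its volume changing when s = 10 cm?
2700 cm³/s

V = s³
dV/dt = 3s² · ds/dt = 3·10²·9 = 2700 cm³/s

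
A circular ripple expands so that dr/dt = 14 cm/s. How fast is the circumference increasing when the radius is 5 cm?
28π cm/s

C = 2πr
dC/dt = 2π · dr/dt = 2π · 14 = 28π cm/s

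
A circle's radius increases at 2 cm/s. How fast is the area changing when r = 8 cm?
32π cm²/s

A = πr²
dA/dt = 2πr · dr/dt = 2π(8)(2) = 32π cm²/s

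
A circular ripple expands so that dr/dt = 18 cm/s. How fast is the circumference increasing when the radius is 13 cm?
36π cm/s

C = 2πr
dC/dt = 2π · dr/dt = 2π · 18 = 36π cm/s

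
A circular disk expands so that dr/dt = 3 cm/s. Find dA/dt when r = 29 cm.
174π cm²/s

A = πr²
dA/dt = 2πr · dr/dt = 2π(29)(3) = 174π cm²/s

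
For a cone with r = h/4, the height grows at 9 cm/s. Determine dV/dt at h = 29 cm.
7569π/16 cm³/s

V = (1/3)π(h/4)²h = πh³/48
dV/dt = πh²/16 · 9
At h = 29: dV/dt = 7569π/16 cm³/s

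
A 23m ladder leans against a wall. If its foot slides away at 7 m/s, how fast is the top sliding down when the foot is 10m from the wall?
70√429/429 ≈ 3.38 m/s

x² + y² = 23²
2x·dx/dt + 2y·dy/dt = 0
dy/dt = -x/y · dx/dt = -10/√429 · 7 = -70√429/429 m/s
The top is descending at 70√429/429 ≈ 3.38 m/s.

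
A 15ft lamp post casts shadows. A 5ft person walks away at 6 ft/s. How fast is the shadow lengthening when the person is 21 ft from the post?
3 ft/s

By similar triangles: 15/(x+s) = 5/s
Solving: s = 5x/10
ds/dt = 5/10 · dx/dt = 1/2 · 6 = 3 ft/s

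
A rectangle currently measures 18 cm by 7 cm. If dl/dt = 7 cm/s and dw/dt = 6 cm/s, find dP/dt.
26 cm/s

P = 2(l + w)
dP/dt = 2(dl/dt + dw/dt) = 2(7 + 6) = 26 cm/s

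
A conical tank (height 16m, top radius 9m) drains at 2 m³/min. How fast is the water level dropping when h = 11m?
512/(9801π) ≈ 0.01663 m/min

r/h = 9/16, so r = (9/16)h
V = (1/3)πr²h = (1/3)π((9/16)h)²h = (27/256)πh³
dV/dh = (81/256)πh²
dh/dt = (dV/dt)/(dV/dh) = -2/((81/256)π·11²) = -512/(9801π) m/min
The level is dropping at 512/(9801π) ≈ 0.01663 m/min.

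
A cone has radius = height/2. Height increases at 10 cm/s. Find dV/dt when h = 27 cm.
3645π/2 cm³/s

V = (1/3)π(h/2)²h = πh³/12
dV/dt = πh²/4 · 10
At h = 27: dV/dt = 3645π/2 cm³/s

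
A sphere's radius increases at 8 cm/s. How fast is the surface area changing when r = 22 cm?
1408π cm²/s

S = 4πr²
dS/dt = dS/dr · dr/dt = 8πr · 8
At r = 22: dS/dt = 1408π cm²/s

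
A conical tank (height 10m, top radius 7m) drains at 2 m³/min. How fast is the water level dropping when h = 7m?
200/(2401π) ≈ 0.02651 m/min

r/h = 7/10, so r = (7/10)h
V = (1/3)πr²h = (1/3)π((7/10)h)²h = (49/300)πh³
dV/dh = (49/100)πh²
dh/dt = (dV/dt)/(dV/dh) = -2/((49/100)π·7²) = -200/(2401π) m/min
The level is dropping at 200/(2401π) ≈ 0.02651 m/min.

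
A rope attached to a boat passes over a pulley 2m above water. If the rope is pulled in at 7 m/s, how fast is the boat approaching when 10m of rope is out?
35√6/12 ≈ 7.144 m/s

rope² = x² + 2²
x = √(10² - 2²) = 4√6
dx/dt = (rope/x) · d(rope)/dt = (10/(4√6)) · (-7) = -35√6/12 m/s
The boat approaches at 35√6/12 ≈ 7.144 m/s.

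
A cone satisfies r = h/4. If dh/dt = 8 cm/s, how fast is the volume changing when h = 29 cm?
841π/2 cm³/s

V = (1/3)π(h/4)²h = πh³/48
dV/dt = πh²/16 · 8
At h = 29: dV/dt = 841π/2 cm³/s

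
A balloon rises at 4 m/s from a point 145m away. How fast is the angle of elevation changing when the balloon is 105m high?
0.018097 rad/s

tan(θ) = y/145
sec²(θ) · dθ/dt = (1/145) · dy/dt
dθ/dt = cos²(θ)/145 · 4 = 145/(145² + 105²) · 4
dθ/dt = 0.018097 rad/s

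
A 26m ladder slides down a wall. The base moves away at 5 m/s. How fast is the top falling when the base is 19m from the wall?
19√35/21 ≈ 5.353 m/s

x² + y² = 26²
2x·dx/dt + 2y·dy/dt = 0
dy/dt = -x/y · dx/dt = -19/(3√35) · 5 = -19√35/21 m/s
The top is descending at 19√35/21 ≈ 5.353 m/s.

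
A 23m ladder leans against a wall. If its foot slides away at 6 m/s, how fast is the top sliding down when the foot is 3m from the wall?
9√130/130 ≈ 0.7894 m/s

x² + y² = 23²
2x·dx/dt + 2y·dy/dt = 0
dy/dt = -x/y · dx/dt = -3/(2√130) · 6 = -9√130/130 m/s
The top is descending at 9√130/130 ≈ 0.7894 m/s.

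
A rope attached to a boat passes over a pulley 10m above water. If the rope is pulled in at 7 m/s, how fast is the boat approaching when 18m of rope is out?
9√14/4 ≈ 8.419 m/s

rope² = x² + 10²
x = √(18² - 10²) = 4√14
dx/dt = (rope/x) · d(rope)/dt = (18/(4√14)) · (-7) = -9√14/4 m/s
The boat approaches at 9√14/4 ≈ 8.419 m/s.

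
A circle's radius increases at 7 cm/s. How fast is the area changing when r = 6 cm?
84π cm²/s

A = πr²
dA/dt = 2πr · dr/dt = 2π(6)(7) = 84π cm²/s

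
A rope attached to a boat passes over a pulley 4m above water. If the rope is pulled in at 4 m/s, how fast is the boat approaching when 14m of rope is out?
28√5/15 ≈ 4.174 m/s

rope² = x² + 4²
x = √(14² - 4²) = 6√5
dx/dt = (rope/x) · d(rope)/dt = (14/(6√5)) · (-4) = -28√5/15 m/s
The boat approaches at 28√5/15 ≈ 4.174 m/s.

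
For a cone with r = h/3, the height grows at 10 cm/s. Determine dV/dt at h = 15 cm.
250π cm³/s

V = (1/3)π(h/3)²h = πh³/27
dV/dt = πh²/9 · 10
At h = 15: dV/dt = 250π cm³/s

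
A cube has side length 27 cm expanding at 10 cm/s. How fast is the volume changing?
21870 cm³/s

V = s³
dV/dt = 3s² · ds/dt = 3·27²·10 = 21870 cm³/s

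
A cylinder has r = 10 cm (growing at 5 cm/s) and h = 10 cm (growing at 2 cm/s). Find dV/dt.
1200π cm³/s

V = πr²h
dV/dt = 2πrh·dr/dt + πr²·dh/dt
= 2π(10)(10)(5) + π(10)²(2)
= 1200π cm³/s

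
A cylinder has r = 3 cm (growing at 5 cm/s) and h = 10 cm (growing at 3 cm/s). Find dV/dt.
327π cm³/s

V = πr²h
dV/dt = 2πrh·dr/dt + πr²·dh/dt
= 2π(3)(10)(5) + π(3)²(3)
= 327π cm³/s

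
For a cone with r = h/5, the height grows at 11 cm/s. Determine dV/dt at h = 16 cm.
2816π/25 cm³/s

V = (1/3)π(h/5)²h = πh³/75
dV/dt = πh²/25 · 11
At h = 16: dV/dt = 2816π/25 cm³/s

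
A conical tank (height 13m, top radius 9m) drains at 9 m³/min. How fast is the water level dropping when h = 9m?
169/(729π) ≈ 0.07379 m/min

r/h = 9/13, so r = (9/13)h
V = (1/3)πr²h = (1/3)π((9/13)h)²h = (27/169)πh³
dV/dh = (81/169)πh²
dh/dt = (dV/dt)/(dV/dh) = -9/((81/169)π·9²) = -169/(729π) m/min
The level is dropping at 169/(729π) ≈ 0.07379 m/min.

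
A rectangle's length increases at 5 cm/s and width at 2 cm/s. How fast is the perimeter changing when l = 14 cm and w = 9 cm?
14 cm/s

P = 2(l + w)
dP/dt = 2(dl/dt + dw/dt) = 2(5 + 2) = 14 cm/s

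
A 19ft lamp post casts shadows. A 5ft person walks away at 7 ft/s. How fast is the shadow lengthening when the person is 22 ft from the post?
5/2 ft/s

By similar triangles: 19/(x+s) = 5/s
Solving: s = 5x/14
ds/dt = 5/14 · dx/dt = 5/14 · 7 = 5/2 ft/s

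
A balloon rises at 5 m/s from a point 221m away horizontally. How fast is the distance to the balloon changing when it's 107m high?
107√60290/12058 ≈ 2.179 m/s

z² = 221² + y²
z = √(221² + 107²) = √60290
dz/dt = y/z · dy/dt = 107/√60290 · 5 = 107√60290/12058 ≈ 2.179 m/s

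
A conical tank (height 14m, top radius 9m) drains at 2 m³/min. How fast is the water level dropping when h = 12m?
49/(1458π) ≈ 0.0107 m/min

r/h = 9/14, so r = (9/14)h
V = (1/3)πr²h = (1/3)π((9/14)h)²h = (27/196)πh³
dV/dh = (81/196)πh²
dh/dt = (dV/dt)/(dV/dh) = -2/((81/196)π·12²) = -49/(1458π) m/min
The level is dropping at 49/(1458π) ≈ 0.0107 m/min.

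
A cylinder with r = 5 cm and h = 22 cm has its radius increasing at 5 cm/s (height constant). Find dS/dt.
320π cm²/s

S = 2πrh + 2πr² (lateral + bases)
dS/dt = (2πh + 4πr)·dr/dt = (2π·22 + 4π·5)·5
= 320π cm²/s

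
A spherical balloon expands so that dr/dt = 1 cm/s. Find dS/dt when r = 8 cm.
64π cm²/s

S = 4πr²
dS/dt = dS/dr · dr/dt = 8πr · 1
At r = 8: dS/dt = 64π cm²/s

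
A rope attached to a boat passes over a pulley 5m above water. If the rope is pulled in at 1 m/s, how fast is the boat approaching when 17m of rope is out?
17√66/132 ≈ 1.046 m/s

rope² = x² + 5²
x = √(17² - 5²) = 2√66
dx/dt = (rope/x) · d(rope)/dt = (17/(2√66)) · (-1) = -17√66/132 m/s
The boat approaches at 17√66/132 ≈ 1.046 m/s.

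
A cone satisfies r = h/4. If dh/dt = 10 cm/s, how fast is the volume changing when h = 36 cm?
810π cm³/s

V = (1/3)π(h/4)²h = πh³/48
dV/dt = πh²/16 · 10
At h = 36: dV/dt = 810π cm³/s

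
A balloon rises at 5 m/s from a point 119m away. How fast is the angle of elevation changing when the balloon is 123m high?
0.020314 rad/s

tan(θ) = y/119
sec²(θ) · dθ/dt = (1/119) · dy/dt
dθ/dt = cos²(θ)/119 · 5 = 119/(119² + 123²) · 5
dθ/dt = 0.020314 rad/s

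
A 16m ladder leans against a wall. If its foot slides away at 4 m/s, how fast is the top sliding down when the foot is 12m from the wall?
12√7/7 ≈ 4.536 m/s

x² + y² = 16²
2x·dx/dt + 2y·dy/dt = 0
dy/dt = -x/y · dx/dt = -12/(4√7) · 4 = -12√7/7 m/s
The top is descending at 12√7/7 ≈ 4.536 m/s.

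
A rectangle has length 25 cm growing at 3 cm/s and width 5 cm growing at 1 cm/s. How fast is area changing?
40 cm²/s

A = lw
dA/dt = w·dl/dt + l·dw/dt = 5·3 + 25·1 = 40 cm²/s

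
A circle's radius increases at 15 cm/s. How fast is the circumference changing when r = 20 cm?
30π cm/s

C = 2πr
dC/dt = 2π · dr/dt = 2π · 15 = 30π cm/s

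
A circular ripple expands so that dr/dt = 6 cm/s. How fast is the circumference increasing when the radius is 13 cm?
12π cm/s

C = 2πr
dC/dt = 2π · dr/dt = 2π · 6 = 12π cm/s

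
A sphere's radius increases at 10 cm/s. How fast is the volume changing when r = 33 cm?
43560π cm³/s

V = (4/3)πr³
dV/dt = dV/dr · dr/dt = 4πr² · 10
At r = 33: dV/dt = 43560π cm³/s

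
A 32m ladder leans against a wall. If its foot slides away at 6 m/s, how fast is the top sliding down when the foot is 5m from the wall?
10√111/111 ≈ 0.9492 m/s

x² + y² = 32²
2x·dx/dt + 2y·dy/dt = 0
dy/dt = -x/y · dx/dt = -5/(3√111) · 6 = -10√111/111 m/s
The top is descending at 10√111/111 ≈ 0.9492 m/s.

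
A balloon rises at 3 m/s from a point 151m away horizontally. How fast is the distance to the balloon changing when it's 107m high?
321√1370/6850 ≈ 1.735 m/s

z² = 151² + y²
z = √(151² + 107²) = 5√1370
dz/dt = y/z · dy/dt = 107/(5√1370) · 3 = 321√1370/6850 ≈ 1.735 m/s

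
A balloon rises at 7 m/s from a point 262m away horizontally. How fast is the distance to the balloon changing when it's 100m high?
350√19661/19661 ≈ 2.496 m/s

z² = 262² + y²
z = √(262² + 100²) = 2√19661
dz/dt = y/z · dy/dt = 100/(2√19661) · 7 = 350√19661/19661 ≈ 2.496 m/s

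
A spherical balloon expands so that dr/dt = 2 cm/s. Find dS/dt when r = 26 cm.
416π cm²/s

S = 4πr²
dS/dt = dS/dr · dr/dt = 8πr · 2
At r = 26: dS/dt = 416π cm²/s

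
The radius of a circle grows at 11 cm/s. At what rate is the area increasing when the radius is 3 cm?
66π cm²/s

A = πr²
dA/dt = 2πr · dr/dt = 2π(3)(11) = 66π cm²/s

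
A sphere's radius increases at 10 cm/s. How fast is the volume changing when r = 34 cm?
46240π cm³/s

V = (4/3)πr³
dV/dt = dV/dr · dr/dt = 4πr² · 10
At r = 34: dV/dt = 46240π cm³/s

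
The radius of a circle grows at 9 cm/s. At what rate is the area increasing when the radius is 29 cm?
522π cm²/s

A = πr²
dA/dt = 2πr · dr/dt = 2π(29)(9) = 522π cm²/s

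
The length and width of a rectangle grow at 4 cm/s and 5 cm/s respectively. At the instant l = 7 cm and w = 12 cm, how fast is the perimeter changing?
18 cm/s

P = 2(l + w)
dP/dt = 2(dl/dt + dw/dt) = 2(4 + 5) = 18 cm/s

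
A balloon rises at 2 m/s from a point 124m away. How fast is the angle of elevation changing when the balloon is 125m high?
0.008 rad/s

tan(θ) = y/124
sec²(θ) · dθ/dt = (1/124) · dy/dt
dθ/dt = cos²(θ)/124 · 2 = 124/(124² + 125²) · 2
dθ/dt = 0.008 rad/s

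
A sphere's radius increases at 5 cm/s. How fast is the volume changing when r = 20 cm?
8000π cm³/s

V = (4/3)πr³
dV/dt = dV/dr · dr/dt = 4πr² · 5
At r = 20: dV/dt = 8000π cm³/s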